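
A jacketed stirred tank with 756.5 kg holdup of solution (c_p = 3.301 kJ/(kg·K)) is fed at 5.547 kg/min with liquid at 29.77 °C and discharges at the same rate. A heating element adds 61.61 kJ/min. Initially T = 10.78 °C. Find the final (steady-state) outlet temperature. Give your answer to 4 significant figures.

33.13 °C

Unsteady energy balance on the tank contents: M c_p dT/dt = ṁ c_p (T_in − T) + 61.61.
At steady state dT/dt = 0 ⇒ T_ss = T_in + Q̇/(ṁ c_p) = 29.77 + 61.61/(5.547·3.301) = 33.1347 °C.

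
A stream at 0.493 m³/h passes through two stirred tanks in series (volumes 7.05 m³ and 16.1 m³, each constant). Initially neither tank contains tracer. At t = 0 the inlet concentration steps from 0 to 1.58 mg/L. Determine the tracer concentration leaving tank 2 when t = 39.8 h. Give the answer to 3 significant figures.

0.825 mg/L

Species balance on tank i: dCᵢ/dt = (Cᵢ₋₁ − Cᵢ)/τᵢ with τᵢ = Vᵢ/Q.
τ₁ = 7.05/0.493 = 14.300 h; τ₂ = 16.1/0.493 = 32.657 h.
Tank 1: C₁ = C_in(1 − e^(−t/τ₁)). Tank 2 (τ₁ ≠ τ₂): C₂ = C_in[1 − (τ₁ e^(−t/τ₁) − τ₂ e^(−t/τ₂))/(τ₁ − τ₂)].
At t = 39.8: e^(−t/τ₁) = 0.061842, e^(−t/τ₂) = 0.29561.
C₂ = 1.58·[1 − (14.300·0.061842 − 32.657·0.29561)/(-18.357)] = 1.58·0.52229 = 0.82521 mg/L.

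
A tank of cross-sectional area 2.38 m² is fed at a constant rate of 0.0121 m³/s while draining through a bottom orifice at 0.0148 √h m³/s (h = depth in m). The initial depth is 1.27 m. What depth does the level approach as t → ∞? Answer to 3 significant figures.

Level balance: A dh/dt = 0.0121 − 0.0148 √h. Setting dh/dt = 0:
Q_in = 0.0148 √h_ss ⇒ √h_ss = 0.0121/0.0148 = 0.81757.
h_ss = 0.81757² = 0.66842 m. (Since h₀ = 1.27 m > h_ss, the level will fall toward this value.)

0.668 m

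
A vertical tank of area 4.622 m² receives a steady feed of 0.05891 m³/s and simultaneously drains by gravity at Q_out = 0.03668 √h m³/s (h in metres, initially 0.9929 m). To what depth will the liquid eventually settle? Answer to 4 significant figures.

A dh/dt = Q_in − 0.03668 √h. Steady state requires inflow = outflow:
Q_in = 0.03668 √h_ss ⇒ √h_ss = 0.05891/0.03668 = 1.60605.
h_ss = 1.60605² = 2.57940 m. (Since h₀ = 0.9929 m < h_ss, the level will rise toward this value.)

2.579 m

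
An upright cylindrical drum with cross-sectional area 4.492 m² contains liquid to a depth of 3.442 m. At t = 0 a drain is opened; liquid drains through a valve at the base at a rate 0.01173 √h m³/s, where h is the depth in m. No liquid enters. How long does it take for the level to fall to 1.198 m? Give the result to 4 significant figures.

A dh/dt = −Q_out = −0.01173 √h.
∫ h^(−1/2) dh = −(0.01173/A) ∫ dt, giving 2√h = 2√h₀ − (0.01173/A) t.
t = 2A(√h₀ − √h)/0.01173 = 2·4.492·(√3.442 − √1.198)/0.01173
  = 8.98400 × (1.85526 − 1.09453) / 0.01173 = 582.643 s.

582.6 s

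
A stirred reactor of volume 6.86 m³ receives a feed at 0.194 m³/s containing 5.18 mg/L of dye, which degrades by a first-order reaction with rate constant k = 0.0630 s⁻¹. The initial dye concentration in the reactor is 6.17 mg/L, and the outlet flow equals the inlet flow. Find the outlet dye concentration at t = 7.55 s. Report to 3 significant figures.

V dC/dt = Q(C_in − C) − k V C.
dC/dt = (Q/V) C_in − (Q/V + k) C; effective rate a = Q/V + k = 0.028280 + 0.0630 = 0.091280 s⁻¹.
C_ss = Q C_in/(Q + kV) = 1.6048 mg/L; C(t) = C_ss + (C₀ − C_ss) e^(−a t).
C(7.55) = 1.6048 + (4.5652)·e^(−0.091280·7.55) = 1.6048 + (4.5652)·0.50200 = 3.8965 mg/L.

3.90 mg/L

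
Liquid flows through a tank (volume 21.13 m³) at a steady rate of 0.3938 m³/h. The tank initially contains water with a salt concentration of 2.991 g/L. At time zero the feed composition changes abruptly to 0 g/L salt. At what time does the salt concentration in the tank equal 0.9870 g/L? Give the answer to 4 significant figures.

Species balance: V dC/dt = Q(C_in − C) ⇒ τ = V/Q = 53.6567 h.
C(t) = C_in + (C₀ − C_in) e^(−t/τ). Set C = 0.9870 and solve for t:
e^(−t/τ) = (C − C_in)/(C₀ − C_in) = (0.9870 − 0)/(2.991 − 0) = 0.329990
t = −τ ln(…) = 53.6567 × 1.10869 = 59.4888 h.

59.49 h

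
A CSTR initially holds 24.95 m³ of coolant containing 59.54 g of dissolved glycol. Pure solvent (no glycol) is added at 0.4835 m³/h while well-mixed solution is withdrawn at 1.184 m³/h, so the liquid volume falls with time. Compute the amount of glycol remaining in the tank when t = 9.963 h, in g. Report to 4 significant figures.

34.19 g

Let m(t) be the amount of glycol. Volume: V(t) = V₀ + (Q_in − Q_out) t = 24.95 − 0.700500 t; V(9.963) = 17.9709 m³.
Solute balance: dm/dt = 0 − Q_out C = −Q_out m/V(t).
Separate: dm/m = −Q_out dt/V(t) ⇒ ln(m/m₀) = −(Q_out/(Q_in−Q_out)) ln(V/V₀).
m = m₀ (V₀/V)^(Q_out/(Q_in−Q_out)) = 59.54 × (24.95/17.9709)^(-1.69022) = 34.1942 g.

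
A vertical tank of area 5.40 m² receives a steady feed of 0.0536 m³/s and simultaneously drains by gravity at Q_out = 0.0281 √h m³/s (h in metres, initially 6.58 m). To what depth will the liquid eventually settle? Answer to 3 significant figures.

3.64 m

Level balance: A dh/dt = 0.0536 − 0.0281 √h. Setting dh/dt = 0:
Q_in = 0.0281 √h_ss ⇒ √h_ss = 0.0536/0.0281 = 1.9075.
h_ss = 1.9075² = 3.6385 m. (Since h₀ = 6.58 m > h_ss, the level will fall toward this value.)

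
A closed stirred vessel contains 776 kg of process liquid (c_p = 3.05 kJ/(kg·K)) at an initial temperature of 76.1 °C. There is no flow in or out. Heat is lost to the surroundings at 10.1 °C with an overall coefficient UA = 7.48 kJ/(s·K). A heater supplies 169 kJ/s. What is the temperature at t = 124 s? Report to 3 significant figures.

Lumped-capacitance energy balance: M c_p dT/dt = UA(T_amb − T) + Q̇.
dT/dt = (T_ss − T)/τ with T_ss = T_amb + Q̇/UA = 10.1 + 169/7.48 = 32.694 °C, τ = M c_p/UA = 776·3.05/7.48 = 316.42 s.
Solution: T(t) = T_ss + (T₀ − T_ss) e^(−t/τ).
T(124) = 32.694 + (43.406)·0.67578 = 62.027 °C.

62.0 °C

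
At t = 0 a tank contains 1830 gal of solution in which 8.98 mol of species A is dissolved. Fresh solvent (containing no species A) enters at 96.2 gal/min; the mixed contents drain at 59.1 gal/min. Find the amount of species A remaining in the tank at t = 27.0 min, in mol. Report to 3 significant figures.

Let m(t) be the amount of species A. Volume: V(t) = V₀ + (Q_in − Q_out) t = 1830 + 37.100 t; V(27.0) = 2831.7 gal.
Species balance (pure solvent in): dm/dt = −Q_out · m/V(t).
dm/m = −Q_out dt/(V₀ + 37.100 t); integrating gives ln(m/m₀) = −(Q_out/(Q_in−Q_out)) ln(V/V₀).
m = m₀ (V₀/V)^(Q_out/(Q_in−Q_out)) = 8.98 × (1830/2831.7)^(1.5930) = 4.4797 mol.

4.48 mol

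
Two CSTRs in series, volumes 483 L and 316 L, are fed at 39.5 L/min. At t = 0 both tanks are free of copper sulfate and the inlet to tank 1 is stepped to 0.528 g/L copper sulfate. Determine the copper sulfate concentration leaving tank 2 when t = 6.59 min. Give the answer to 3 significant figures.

Each tank obeys Vᵢ dCᵢ/dt = Q(Cᵢ₋₁ − Cᵢ), so τᵢ = Vᵢ/Q.
τ₁ = 483/39.5 = 12.228 min; τ₂ = 316/39.5 = 8.0000 min.
Tank 1: C₁ = C_in(1 − e^(−t/τ₁)). Tank 2 (τ₁ ≠ τ₂): C₂ = C_in[1 − (τ₁ e^(−t/τ₁) − τ₂ e^(−t/τ₂))/(τ₁ − τ₂)].
At t = 6.59: e^(−t/τ₁) = 0.58337, e^(−t/τ₂) = 0.43878.
C₂ = 0.528·[1 − (12.228·0.58337 − 8.0000·0.43878)/(4.2278)] = 0.528·0.14304 = 0.075525 g/L.

0.0755 g/L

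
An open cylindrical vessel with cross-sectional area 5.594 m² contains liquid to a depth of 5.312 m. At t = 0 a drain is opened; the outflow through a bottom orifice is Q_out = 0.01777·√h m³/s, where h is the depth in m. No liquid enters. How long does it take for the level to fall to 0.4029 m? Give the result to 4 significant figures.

1051 s

With no inflow, A dh/dt = −0.01777 √h.
∫ h^(−1/2) dh = −(0.01777/A) ∫ dt, giving 2√h = 2√h₀ − (0.01777/A) t.
t = 2A(√h₀ − √h)/0.01777 = 2·5.594·(√5.312 − √0.4029)/0.01777
  = 11.1880 × (2.30478 − 0.634744) / 0.01777 = 1051.45 s.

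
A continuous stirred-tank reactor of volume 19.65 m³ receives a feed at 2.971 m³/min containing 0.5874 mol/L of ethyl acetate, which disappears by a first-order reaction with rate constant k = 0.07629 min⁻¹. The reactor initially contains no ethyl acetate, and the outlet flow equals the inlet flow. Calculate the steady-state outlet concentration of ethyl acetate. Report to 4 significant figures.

Species balance: V dC/dt = Q C_in − Q C − k V C.
At steady state: 0 = Q C_in − (Q + kV) C_ss, so C_ss = Q C_in/(Q + kV).
C_ss = 2.971·0.5874/(2.971 + 0.07629·19.65) = 1.74517/4.47010 = 0.390409 mol/L.

0.3904 mol/L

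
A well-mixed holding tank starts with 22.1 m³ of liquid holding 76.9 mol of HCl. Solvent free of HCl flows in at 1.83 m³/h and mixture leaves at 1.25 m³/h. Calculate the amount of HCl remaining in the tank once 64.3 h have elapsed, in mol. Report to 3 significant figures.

9.13 mol

Let m(t) be the amount of HCl. Volume: V(t) = V₀ + (Q_in − Q_out) t = 22.1 + 0.58000 t; V(64.3) = 59.394 m³.
No HCl enters, so dm/dt = −Q_out · (m/V).
Separate: dm/m = −Q_out dt/V(t) ⇒ ln(m/m₀) = −(Q_out/(Q_in−Q_out)) ln(V/V₀).
m = m₀ (V₀/V)^(Q_out/(Q_in−Q_out)) = 76.9 × (22.1/59.394)^(2.1552) = 9.1328 mol.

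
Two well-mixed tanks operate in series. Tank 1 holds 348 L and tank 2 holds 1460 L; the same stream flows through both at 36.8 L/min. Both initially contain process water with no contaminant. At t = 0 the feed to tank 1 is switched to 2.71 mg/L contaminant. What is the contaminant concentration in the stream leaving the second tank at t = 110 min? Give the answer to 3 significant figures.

2.49 mg/L

Species balance on tank i: dCᵢ/dt = (Cᵢ₋₁ − Cᵢ)/τᵢ with τᵢ = Vᵢ/Q.
τ₁ = 348/36.8 = 9.4565 min; τ₂ = 1460/36.8 = 39.674 min.
Solving the cascade with C₁(0)=C₂(0)=0 gives C₂(t) = C_in[1 − (τ₁ e^(−t/τ₁) − τ₂ e^(−t/τ₂))/(τ₁ − τ₂)].
At t = 110: e^(−t/τ₁) = 8.8758e-06, e^(−t/τ₂) = 0.062499.
C₂ = 2.71·[1 − (9.4565·8.8758e-06 − 39.674·0.062499)/(-30.217)] = 2.71·0.91794 = 2.4876 mg/L.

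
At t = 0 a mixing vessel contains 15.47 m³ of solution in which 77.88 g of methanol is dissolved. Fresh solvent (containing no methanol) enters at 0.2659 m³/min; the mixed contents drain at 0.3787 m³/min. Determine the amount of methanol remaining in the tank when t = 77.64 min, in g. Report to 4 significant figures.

Total volume: dV/dt = Q_in − Q_out = -0.112800 m³/min, so V(t) = 15.47 − 0.112800 t and V(77.64) = 6.71221 m³.
Solute balance: dm/dt = 0 − Q_out C = −Q_out m/V(t).
Separate: dm/m = −Q_out dt/V(t) ⇒ ln(m/m₀) = −(Q_out/(Q_in−Q_out)) ln(V/V₀).
m = m₀ (V₀/V)^(Q_out/(Q_in−Q_out)) = 77.88 × (15.47/6.71221)^(-3.35727) = 4.72059 g.

4.721 g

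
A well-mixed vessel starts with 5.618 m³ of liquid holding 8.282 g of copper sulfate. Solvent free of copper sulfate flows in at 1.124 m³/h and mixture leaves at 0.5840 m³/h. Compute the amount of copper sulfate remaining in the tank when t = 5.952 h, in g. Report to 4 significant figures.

5.077 g

Total volume: dV/dt = Q_in − Q_out = 0.540000 m³/h, so V(t) = 5.618 + 0.540000 t and V(5.952) = 8.83208 m³.
Solute balance: dm/dt = 0 − Q_out C = −Q_out m/V(t).
dm/m = −Q_out dt/(V₀ + 0.540000 t); integrating gives ln(m/m₀) = −(Q_out/(Q_in−Q_out)) ln(V/V₀).
m = m₀ (V₀/V)^(Q_out/(Q_in−Q_out)) = 8.282 × (5.618/8.83208)^(1.08148) = 5.07744 g.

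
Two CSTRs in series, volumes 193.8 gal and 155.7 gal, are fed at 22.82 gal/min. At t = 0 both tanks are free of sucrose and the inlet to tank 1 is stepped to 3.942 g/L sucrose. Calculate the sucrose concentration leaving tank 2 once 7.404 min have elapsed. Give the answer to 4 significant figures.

0.9993 g/L

Time constants: τᵢ = Vᵢ/Q for each well-mixed tank.
τ₁ = 193.8/22.82 = 8.49255 min; τ₂ = 155.7/22.82 = 6.82296 min.
Tank 1: C₁ = C_in(1 − e^(−t/τ₁)). Tank 2 (τ₁ ≠ τ₂): C₂ = C_in[1 − (τ₁ e^(−t/τ₁) − τ₂ e^(−t/τ₂))/(τ₁ − τ₂)].
At t = 7.404: e^(−t/τ₁) = 0.418189, e^(−t/τ₂) = 0.337848.
C₂ = 3.942·[1 − (8.49255·0.418189 − 6.82296·0.337848)/(1.66959)] = 3.942·0.253491 = 0.999261 g/L.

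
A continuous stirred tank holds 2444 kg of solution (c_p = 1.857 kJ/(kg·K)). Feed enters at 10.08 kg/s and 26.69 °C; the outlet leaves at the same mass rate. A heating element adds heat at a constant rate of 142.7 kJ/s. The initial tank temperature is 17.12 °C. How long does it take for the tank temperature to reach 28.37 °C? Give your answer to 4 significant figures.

257.6 s

Energy balance: M c_p dT/dt = ṁ c_p (T_in − T) + 142.7.
τ = M/ṁ = 242.460 s; T_ss = T_in + Q̇/(ṁ c_p) = 34.3134 °C.
T(t) = T_ss + (T₀ − T_ss) e^(−t/τ). Set T = 28.37:
e^(−t/τ) = (28.37 − 34.3134)/(17.12 − 34.3134) = 0.345681
t = −242.460 · ln(0.345681) = 257.551 s.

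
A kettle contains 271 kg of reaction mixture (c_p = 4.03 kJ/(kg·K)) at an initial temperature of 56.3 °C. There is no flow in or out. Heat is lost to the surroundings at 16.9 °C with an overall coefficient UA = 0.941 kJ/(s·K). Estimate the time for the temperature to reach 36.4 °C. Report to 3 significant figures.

M c_p dT/dt = −UA(T − T_amb).
τ = M c_p/UA = 1160.6 s; T_ss = T_amb = 16.900 °C.
T(t) = T_ss + (T₀ − T_ss)e^(−t/τ); set T = 36.4:
t = −τ ln[(T − T_ss)/(T₀ − T_ss)] = −1160.6 · ln(0.49492) = 816.31 s.

816 s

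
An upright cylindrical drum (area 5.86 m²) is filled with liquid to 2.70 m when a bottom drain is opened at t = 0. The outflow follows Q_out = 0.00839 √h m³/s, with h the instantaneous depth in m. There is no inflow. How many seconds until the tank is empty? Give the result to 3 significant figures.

With no inflow, A dh/dt = −0.00839 √h.
∫ h^(−1/2) dh = −(0.00839/A) ∫ dt, giving 2√h = 2√h₀ − (0.00839/A) t.
Set h = 0: 2√h₀ = (0.00839/A) t_empty ⇒ t_empty = 2A√h₀/0.00839.
t_empty = 2·5.86·√2.70/0.00839 = 11.720·1.6432/0.00839 = 2295.3 s.

2300 s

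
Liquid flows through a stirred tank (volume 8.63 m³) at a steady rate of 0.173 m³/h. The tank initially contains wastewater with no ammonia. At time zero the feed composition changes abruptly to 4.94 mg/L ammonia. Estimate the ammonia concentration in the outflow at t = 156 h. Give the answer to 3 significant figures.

Species balance on the tank: V dC/dt = Q(C_in − C).
Rewrite as dC/dt + C/τ = C_in/τ, τ = V/Q = 49.884 h.
This is linear first-order; C(t) = C_in + (C₀ − C_in) e^(−t/τ).
C(156) = 4.94 + (0 − 4.94)·e^(−156/49.884) = 4.94 + (-4.9400)·0.043839 = 4.7234 mg/L.

4.72 mg/L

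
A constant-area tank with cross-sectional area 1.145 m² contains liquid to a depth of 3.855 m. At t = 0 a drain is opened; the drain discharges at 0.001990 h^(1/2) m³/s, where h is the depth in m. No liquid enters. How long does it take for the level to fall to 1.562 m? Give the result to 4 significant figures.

821.2 s

A dh/dt = −Q_out = −0.001990 √h.
This is separable: 2 d(√h)/dt = −0.001990/A, so √h = √h₀ − (0.001990/(2A)) t.
t = 2A(√h₀ − √h)/0.001990 = 2·1.145·(√3.855 − √1.562)/0.001990
  = 2.29000 × (1.96342 − 1.24980) / 0.001990 = 821.196 s.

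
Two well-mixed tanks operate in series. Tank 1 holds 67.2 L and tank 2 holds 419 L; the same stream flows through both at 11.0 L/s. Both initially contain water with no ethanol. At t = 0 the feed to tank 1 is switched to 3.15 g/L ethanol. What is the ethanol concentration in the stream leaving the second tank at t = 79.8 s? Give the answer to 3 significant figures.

2.69 g/L

Species balance on tank i: dCᵢ/dt = (Cᵢ₋₁ − Cᵢ)/τᵢ with τᵢ = Vᵢ/Q.
τ₁ = 67.2/11.0 = 6.1091 s; τ₂ = 419/11.0 = 38.091 s.
Tank 1: C₁ = C_in(1 − e^(−t/τ₁)). Tank 2 (τ₁ ≠ τ₂): C₂ = C_in[1 − (τ₁ e^(−t/τ₁) − τ₂ e^(−t/τ₂))/(τ₁ − τ₂)].
At t = 79.8: e^(−t/τ₁) = 2.1234e-06, e^(−t/τ₂) = 0.12307.
C₂ = 3.15·[1 − (6.1091·2.1234e-06 − 38.091·0.12307)/(-31.982)] = 3.15·0.85342 = 2.6883 g/L.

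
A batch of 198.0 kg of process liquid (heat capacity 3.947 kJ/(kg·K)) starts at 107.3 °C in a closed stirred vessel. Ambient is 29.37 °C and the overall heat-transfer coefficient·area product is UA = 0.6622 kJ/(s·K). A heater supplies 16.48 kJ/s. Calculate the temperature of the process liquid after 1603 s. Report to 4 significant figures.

M c_p dT/dt = −UA(T − T_amb) + Q̇.
dT/dt = (T_ss − T)/τ with T_ss = T_amb + Q̇/UA = 29.37 + 16.48/0.6622 = 54.2567 °C, τ = M c_p/UA = 198.0·3.947/0.6622 = 1180.17 s.
Integrating: T(t) = T_ss + (T₀ − T_ss) e^(−t/τ).
T(1603) = 54.2567 + (53.0433)·0.257102 = 67.8943 °C.

67.89 °C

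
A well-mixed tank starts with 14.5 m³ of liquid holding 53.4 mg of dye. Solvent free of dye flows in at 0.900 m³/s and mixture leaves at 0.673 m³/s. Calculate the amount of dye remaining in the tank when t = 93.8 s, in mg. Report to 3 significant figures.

Total volume: dV/dt = Q_in − Q_out = 0.22700 m³/s, so V(t) = 14.5 + 0.22700 t and V(93.8) = 35.793 m³.
Solute balance: dm/dt = 0 − Q_out C = −Q_out m/V(t).
Separate: dm/m = −Q_out dt/V(t) ⇒ ln(m/m₀) = −(Q_out/(Q_in−Q_out)) ln(V/V₀).
m = m₀ (V₀/V)^(Q_out/(Q_in−Q_out)) = 53.4 × (14.5/35.793)^(2.9648) = 3.6652 mg.

3.67 mg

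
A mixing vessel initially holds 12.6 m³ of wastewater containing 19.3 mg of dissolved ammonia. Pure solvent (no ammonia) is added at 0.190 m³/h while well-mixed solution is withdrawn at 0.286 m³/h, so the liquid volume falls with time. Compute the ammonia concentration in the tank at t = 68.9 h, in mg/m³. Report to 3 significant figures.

Let m(t) be the amount of ammonia. Volume: V(t) = V₀ + (Q_in − Q_out) t = 12.6 − 0.096000 t; V(68.9) = 5.9856 m³.
Species balance (pure solvent in): dm/dt = −Q_out · m/V(t).
dm/m = −Q_out dt/(V₀ − 0.096000 t); integrating gives ln(m/m₀) = −(Q_out/(Q_in−Q_out)) ln(V/V₀).
m = m₀ (V₀/V)^(Q_out/(Q_in−Q_out)) = 19.3 × (12.6/5.9856)^(-2.9792) = 2.1014 mg.
C = m/V = 2.1014/5.9856 = 0.35107 mg/m³.

0.351 mg/m³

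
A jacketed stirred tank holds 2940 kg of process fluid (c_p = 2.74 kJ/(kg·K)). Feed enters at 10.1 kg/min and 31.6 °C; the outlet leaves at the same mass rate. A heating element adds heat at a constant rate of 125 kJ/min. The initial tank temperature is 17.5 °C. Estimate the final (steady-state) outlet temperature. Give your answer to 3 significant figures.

First-law balance (no shaft work): M c_p dT/dt = ṁ c_p (T_in − T) + 125.
At steady state dT/dt = 0 ⇒ T_ss = T_in + Q̇/(ṁ c_p) = 31.6 + 125/(10.1·2.74) = 36.117 °C.

36.1 °C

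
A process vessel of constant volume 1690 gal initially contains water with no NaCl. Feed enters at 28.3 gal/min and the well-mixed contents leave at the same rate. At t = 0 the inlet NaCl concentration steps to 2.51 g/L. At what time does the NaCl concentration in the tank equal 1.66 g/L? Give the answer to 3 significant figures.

64.7 min

Species balance on the tank: V dC/dt = Q(C_in − C), so τ = V/Q = 59.717 min.
C(t) = C_in + (C₀ − C_in) e^(−t/τ). Set C = 1.66 and solve for t:
e^(−t/τ) = (C − C_in)/(C₀ − C_in) = (1.66 − 2.51)/(0 − 2.51) = 0.33865
t = −τ ln(…) = 59.717 × 1.0828 = 64.662 min.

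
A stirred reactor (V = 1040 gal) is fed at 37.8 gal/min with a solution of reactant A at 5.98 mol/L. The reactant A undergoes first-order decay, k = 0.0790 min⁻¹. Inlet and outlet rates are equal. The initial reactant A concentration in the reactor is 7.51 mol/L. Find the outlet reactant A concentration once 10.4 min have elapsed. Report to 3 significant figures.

V dC/dt = Q(C_in − C) − k V C.
dC/dt = (Q/V) C_in − (Q/V + k) C; effective rate a = Q/V + k = 0.036346 + 0.0790 = 0.11535 min⁻¹.
C_ss = Q C_in/(Q + kV) = 1.8843 mol/L; C(t) = C_ss + (C₀ − C_ss) e^(−a t).
C(10.4) = 1.8843 + (5.6257)·e^(−0.11535·10.4) = 1.8843 + (5.6257)·0.30131 = 3.5794 mol/L.

3.58 mol/L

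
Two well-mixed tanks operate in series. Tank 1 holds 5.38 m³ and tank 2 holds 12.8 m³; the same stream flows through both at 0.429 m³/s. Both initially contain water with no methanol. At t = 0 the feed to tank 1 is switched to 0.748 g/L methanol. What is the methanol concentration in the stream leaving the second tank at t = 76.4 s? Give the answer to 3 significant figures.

0.650 g/L

Each tank obeys Vᵢ dCᵢ/dt = Q(Cᵢ₋₁ − Cᵢ), so τᵢ = Vᵢ/Q.
τ₁ = 5.38/0.429 = 12.541 s; τ₂ = 12.8/0.429 = 29.837 s.
Solving the cascade with C₁(0)=C₂(0)=0 gives C₂(t) = C_in[1 − (τ₁ e^(−t/τ₁) − τ₂ e^(−t/τ₂))/(τ₁ − τ₂)].
At t = 76.4: e^(−t/τ₁) = 0.0022606, e^(−t/τ₂) = 0.077259.
C₂ = 0.748·[1 − (12.541·0.0022606 − 29.837·0.077259)/(-17.296)] = 0.748·0.86836 = 0.64954 g/L.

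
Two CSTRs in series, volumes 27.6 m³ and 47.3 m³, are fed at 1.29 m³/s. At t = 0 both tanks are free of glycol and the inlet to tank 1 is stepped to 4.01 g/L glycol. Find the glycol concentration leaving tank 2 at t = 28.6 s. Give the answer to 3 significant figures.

Each tank obeys Vᵢ dCᵢ/dt = Q(Cᵢ₋₁ − Cᵢ), so τᵢ = Vᵢ/Q.
τ₁ = 27.6/1.29 = 21.395 s; τ₂ = 47.3/1.29 = 36.667 s.
Tank 1: C₁ = C_in(1 − e^(−t/τ₁)). Tank 2 (τ₁ ≠ τ₂): C₂ = C_in[1 − (τ₁ e^(−t/τ₁) − τ₂ e^(−t/τ₂))/(τ₁ − τ₂)].
At t = 28.6: e^(−t/τ₁) = 0.26270, e^(−t/τ₂) = 0.45841.
C₂ = 4.01·[1 − (21.395·0.26270 − 36.667·0.45841)/(-15.271)] = 4.01·0.26741 = 1.0723 g/L.

1.07 g/L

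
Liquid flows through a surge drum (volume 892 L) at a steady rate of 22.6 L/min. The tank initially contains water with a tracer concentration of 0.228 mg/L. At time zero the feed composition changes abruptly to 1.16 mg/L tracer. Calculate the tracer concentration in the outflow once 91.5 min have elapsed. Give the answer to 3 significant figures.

1.07 mg/L

Species balance on the tank: V dC/dt = Q(C_in − C).
So dC/dt = (C_in − C)/τ with τ = V/Q = 892/22.6 = 39.469 min.
This is linear first-order; C(t) = C_in + (C₀ − C_in) e^(−t/τ).
C(91.5) = 1.16 + (0.228 − 1.16)·e^(−91.5/39.469) = 1.16 + (-0.93200)·0.098443 = 1.0683 mg/L.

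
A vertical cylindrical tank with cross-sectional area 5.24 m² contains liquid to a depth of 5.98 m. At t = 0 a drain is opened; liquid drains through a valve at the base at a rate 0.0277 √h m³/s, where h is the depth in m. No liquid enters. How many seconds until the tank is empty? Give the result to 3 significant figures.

925 s

Unsteady balance on liquid volume: A dh/dt = −0.0277 √h.
Separate and integrate: 2(√h − √h₀) = −(0.0277/A) t.
Tank is empty when √h = 0: t_empty = 2A√h₀/0.0277.
t_empty = 2·5.24·√5.98/0.0277 = 10.480·2.4454/0.0277 = 925.19 s.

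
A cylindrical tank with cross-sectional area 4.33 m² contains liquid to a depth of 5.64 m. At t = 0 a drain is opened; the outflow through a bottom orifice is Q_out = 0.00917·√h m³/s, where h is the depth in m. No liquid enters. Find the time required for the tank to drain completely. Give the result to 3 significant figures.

Unsteady balance on liquid volume: A dh/dt = −0.00917 √h.
∫ h^(−1/2) dh = −(0.00917/A) ∫ dt, giving 2√h = 2√h₀ − (0.00917/A) t.
Tank is empty when √h = 0: t_empty = 2A√h₀/0.00917.
t_empty = 2·4.33·√5.64/0.00917 = 8.6600·2.3749/0.00917 = 2242.8 s.

2240 s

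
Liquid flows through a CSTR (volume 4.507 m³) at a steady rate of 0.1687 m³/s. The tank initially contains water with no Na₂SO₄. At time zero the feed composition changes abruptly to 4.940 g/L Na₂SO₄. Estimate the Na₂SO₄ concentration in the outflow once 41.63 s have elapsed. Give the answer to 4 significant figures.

3.900 g/L

Unsteady species balance (constant V, well mixed): V dC/dt = Q(C_in − C).
So dC/dt = (C_in − C)/τ with τ = V/Q = 4.507/0.1687 = 26.7161 s.
Solution: C(t) = C_in + (C₀ − C_in) e^(−t/τ).
C(41.63) = 4.940 + (0 − 4.940)·e^(−41.63/26.7161) = 4.940 + (-4.94000)·0.210507 = 3.90010 g/L.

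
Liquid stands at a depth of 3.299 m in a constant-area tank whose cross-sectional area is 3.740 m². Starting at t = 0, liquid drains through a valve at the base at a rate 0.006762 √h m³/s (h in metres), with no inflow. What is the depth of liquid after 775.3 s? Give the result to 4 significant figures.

1.244 m

With no inflow, A dh/dt = −0.006762 √h.
Separate and integrate: 2(√h − √h₀) = −(0.006762/A) t.
√h = √3.299 − 0.006762·775.3/(2·3.740) = 1.81631 − 0.700879 = 1.11544.
h = 1.11544² = 1.24420 m.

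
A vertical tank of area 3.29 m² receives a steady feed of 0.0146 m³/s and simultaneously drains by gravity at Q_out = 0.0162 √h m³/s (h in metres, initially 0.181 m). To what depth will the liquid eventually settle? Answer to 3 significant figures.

Mass balance (ρ constant): A dh/dt = Q_in − 0.0162 √h. At steady state dh/dt = 0:
Q_in = 0.0162 √h_ss ⇒ √h_ss = 0.0146/0.0162 = 0.90123.
h_ss = 0.90123² = 0.81222 m. (Since h₀ = 0.181 m < h_ss, the level will rise toward this value.)

0.812 m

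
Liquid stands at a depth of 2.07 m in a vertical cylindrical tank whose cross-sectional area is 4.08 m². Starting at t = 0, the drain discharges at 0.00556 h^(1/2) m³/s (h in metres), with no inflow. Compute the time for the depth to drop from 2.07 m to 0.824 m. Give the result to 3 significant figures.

779 s

A dh/dt = −Q_out = −0.00556 √h.
Separate and integrate: 2(√h − √h₀) = −(0.00556/A) t.
t = 2A(√h₀ − √h)/0.00556 = 2·4.08·(√2.07 − √0.824)/0.00556
  = 8.1600 × (1.4387 − 0.90774) / 0.00556 = 779.32 s.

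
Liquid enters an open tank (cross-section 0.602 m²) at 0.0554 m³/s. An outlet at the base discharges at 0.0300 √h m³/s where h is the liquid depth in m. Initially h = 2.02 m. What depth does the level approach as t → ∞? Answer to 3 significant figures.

3.41 m

A dh/dt = Q_in − 0.0300 √h. Steady state requires inflow = outflow:
Q_in = 0.0300 √h_ss ⇒ √h_ss = 0.0554/0.0300 = 1.8467.
h_ss = 1.8467² = 3.4102 m. (Since h₀ = 2.02 m < h_ss, the level will rise toward this value.)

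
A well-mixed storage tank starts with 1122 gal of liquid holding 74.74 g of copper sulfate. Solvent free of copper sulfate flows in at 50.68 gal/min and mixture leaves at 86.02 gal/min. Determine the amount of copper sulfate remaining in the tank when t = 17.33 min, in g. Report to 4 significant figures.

Total volume: dV/dt = Q_in − Q_out = -35.3400 gal/min, so V(t) = 1122 − 35.3400 t and V(17.33) = 509.558 gal.
No copper sulfate enters, so dm/dt = −Q_out · (m/V).
Separate: dm/m = −Q_out dt/V(t) ⇒ ln(m/m₀) = −(Q_out/(Q_in−Q_out)) ln(V/V₀).
m = m₀ (V₀/V)^(Q_out/(Q_in−Q_out)) = 74.74 × (1122/509.558)^(-2.43407) = 10.9435 g.

10.94 g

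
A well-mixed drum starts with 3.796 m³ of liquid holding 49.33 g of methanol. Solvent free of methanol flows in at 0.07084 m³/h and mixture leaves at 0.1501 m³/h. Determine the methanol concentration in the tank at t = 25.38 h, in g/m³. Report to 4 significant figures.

Let m(t) be the amount of methanol. Volume: V(t) = V₀ + (Q_in − Q_out) t = 3.796 − 0.0792600 t; V(25.38) = 1.78438 m³.
Species balance (pure solvent in): dm/dt = −Q_out · m/V(t).
Separate: dm/m = −Q_out dt/V(t) ⇒ ln(m/m₀) = −(Q_out/(Q_in−Q_out)) ln(V/V₀).
m = m₀ (V₀/V)^(Q_out/(Q_in−Q_out)) = 49.33 × (3.796/1.78438)^(-1.89377) = 11.8103 g.
C = m/V = 11.8103/1.78438 = 6.61871 g/m³.

6.619 g/m³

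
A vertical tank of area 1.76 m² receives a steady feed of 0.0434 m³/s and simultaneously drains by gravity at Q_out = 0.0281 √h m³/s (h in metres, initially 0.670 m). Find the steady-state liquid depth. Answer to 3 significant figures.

Unsteady balance on liquid volume: A dh/dt = Q_in − 0.0281 √h. At steady state dh/dt = 0:
Q_in = 0.0281 √h_ss ⇒ √h_ss = 0.0434/0.0281 = 1.5445.
h_ss = 1.5445² = 2.3854 m. (Since h₀ = 0.670 m < h_ss, the level will rise toward this value.)

2.39 m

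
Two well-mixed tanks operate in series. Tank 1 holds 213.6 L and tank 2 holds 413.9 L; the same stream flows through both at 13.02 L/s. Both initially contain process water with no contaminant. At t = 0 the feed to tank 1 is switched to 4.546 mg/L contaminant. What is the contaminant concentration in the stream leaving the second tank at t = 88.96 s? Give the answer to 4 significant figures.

3.995 mg/L

Each tank obeys Vᵢ dCᵢ/dt = Q(Cᵢ₋₁ − Cᵢ), so τᵢ = Vᵢ/Q.
τ₁ = 213.6/13.02 = 16.4055 s; τ₂ = 413.9/13.02 = 31.7896 s.
Tank 1: C₁ = C_in(1 − e^(−t/τ₁)). Tank 2 (τ₁ ≠ τ₂): C₂ = C_in[1 − (τ₁ e^(−t/τ₁) − τ₂ e^(−t/τ₂))/(τ₁ − τ₂)].
At t = 88.96: e^(−t/τ₁) = 0.00441582, e^(−t/τ₂) = 0.0609072.
C₂ = 4.546·[1 − (16.4055·0.00441582 − 31.7896·0.0609072)/(-15.3840)] = 4.546·0.878850 = 3.99525 mg/L.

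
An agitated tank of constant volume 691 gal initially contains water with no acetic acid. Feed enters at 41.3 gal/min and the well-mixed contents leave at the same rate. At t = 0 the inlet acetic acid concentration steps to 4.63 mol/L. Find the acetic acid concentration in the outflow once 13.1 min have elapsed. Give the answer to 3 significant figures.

Transient balance on the dissolved component: V dC/dt = Q(C_in − C).
Time constant τ = V/Q = 691/41.3 = 16.731 min.
Solution: C(t) = C_in + (C₀ − C_in) e^(−t/τ).
C(13.1) = 4.63 + (0 − 4.63)·e^(−13.1/16.731) = 4.63 + (-4.6300)·0.45705 = 2.5139 mol/L.

2.51 mol/L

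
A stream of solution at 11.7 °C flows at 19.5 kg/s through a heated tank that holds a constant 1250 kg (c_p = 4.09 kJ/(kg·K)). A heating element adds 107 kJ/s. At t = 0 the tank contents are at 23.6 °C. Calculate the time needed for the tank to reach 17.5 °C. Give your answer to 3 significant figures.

55.3 s

Unsteady energy balance on the tank contents: M c_p dT/dt = ṁ c_p (T_in − T) + 107.
τ = M/ṁ = 64.103 s; T_ss = T_in + Q̇/(ṁ c_p) = 13.042 °C.
T(t) = T_ss + (T₀ − T_ss) e^(−t/τ). Set T = 17.5:
e^(−t/τ) = (17.5 − 13.042)/(23.6 − 13.042) = 0.42226
t = −64.103 · ln(0.42226) = 55.265 s.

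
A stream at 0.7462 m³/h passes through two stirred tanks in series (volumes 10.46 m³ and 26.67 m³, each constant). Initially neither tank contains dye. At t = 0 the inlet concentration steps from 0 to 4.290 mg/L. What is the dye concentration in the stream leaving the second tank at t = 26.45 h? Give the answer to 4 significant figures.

Species balance on tank i: dCᵢ/dt = (Cᵢ₋₁ − Cᵢ)/τᵢ with τᵢ = Vᵢ/Q.
τ₁ = 10.46/0.7462 = 14.0177 h; τ₂ = 26.67/0.7462 = 35.7411 h.
Solving the cascade with C₁(0)=C₂(0)=0 gives C₂(t) = C_in[1 − (τ₁ e^(−t/τ₁) − τ₂ e^(−t/τ₂))/(τ₁ − τ₂)].
At t = 26.45: e^(−t/τ₁) = 0.151541, e^(−t/τ₂) = 0.477093.
C₂ = 4.290·[1 − (14.0177·0.151541 − 35.7411·0.477093)/(-21.7234)] = 4.290·0.312835 = 1.34206 mg/L.

1.342 mg/L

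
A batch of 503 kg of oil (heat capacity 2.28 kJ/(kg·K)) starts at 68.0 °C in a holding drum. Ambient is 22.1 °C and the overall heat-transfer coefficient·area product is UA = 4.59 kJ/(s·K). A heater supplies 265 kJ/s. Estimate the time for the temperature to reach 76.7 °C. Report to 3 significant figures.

332 s

Lumped-capacitance energy balance: M c_p dT/dt = UA(T_amb − T) + Q̇.
τ = M c_p/UA = 249.86 s; T_ss = T_amb + Q̇/UA = 22.1 + 265/4.59 = 79.834 °C.
T(t) = T_ss + (T₀ − T_ss)e^(−t/τ); set T = 76.7:
t = −τ ln[(T − T_ss)/(T₀ − T_ss)] = −249.86 · ln(0.26484) = 331.96 s.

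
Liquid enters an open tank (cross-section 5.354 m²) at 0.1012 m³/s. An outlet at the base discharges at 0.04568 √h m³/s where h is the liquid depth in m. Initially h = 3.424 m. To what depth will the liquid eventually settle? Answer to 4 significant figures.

4.908 m

Level balance: A dh/dt = 0.1012 − 0.04568 √h. Setting dh/dt = 0:
Q_in = 0.04568 √h_ss ⇒ √h_ss = 0.1012/0.04568 = 2.21541.
h_ss = 2.21541² = 4.90805 m. (Since h₀ = 3.424 m < h_ss, the level will rise toward this value.)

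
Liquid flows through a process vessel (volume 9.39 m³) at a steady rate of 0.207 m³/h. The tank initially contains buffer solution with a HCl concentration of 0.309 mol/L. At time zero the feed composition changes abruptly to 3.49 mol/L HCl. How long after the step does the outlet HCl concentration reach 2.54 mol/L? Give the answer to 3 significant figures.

Mass balance on the solute (V constant): V dC/dt = Q(C_in − C), so τ = V/Q = 45.362 h.
C(t) = C_in + (C₀ − C_in) e^(−t/τ). Set C = 2.54 and solve for t:
e^(−t/τ) = (C − C_in)/(C₀ − C_in) = (2.54 − 3.49)/(0.309 − 3.49) = 0.29865
t = −τ ln(…) = 45.362 × 1.2085 = 54.820 h.

54.8 h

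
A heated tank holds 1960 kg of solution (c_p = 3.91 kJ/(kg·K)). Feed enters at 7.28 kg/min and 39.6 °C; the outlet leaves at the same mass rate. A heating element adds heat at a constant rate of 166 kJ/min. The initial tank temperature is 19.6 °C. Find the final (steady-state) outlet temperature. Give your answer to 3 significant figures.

Energy balance: M c_p dT/dt = ṁ c_p (T_in − T) + 166.
At steady state dT/dt = 0 ⇒ T_ss = T_in + Q̇/(ṁ c_p) = 39.6 + 166/(7.28·3.91) = 45.432 °C.

45.4 °C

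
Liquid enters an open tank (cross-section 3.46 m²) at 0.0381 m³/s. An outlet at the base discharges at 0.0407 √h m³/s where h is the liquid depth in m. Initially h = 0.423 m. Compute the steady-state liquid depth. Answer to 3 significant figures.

A dh/dt = Q_in − 0.0407 √h. Steady state requires inflow = outflow:
Q_in = 0.0407 √h_ss ⇒ √h_ss = 0.0381/0.0407 = 0.93612.
h_ss = 0.93612² = 0.87632 m. (Since h₀ = 0.423 m < h_ss, the level will rise toward this value.)

0.876 m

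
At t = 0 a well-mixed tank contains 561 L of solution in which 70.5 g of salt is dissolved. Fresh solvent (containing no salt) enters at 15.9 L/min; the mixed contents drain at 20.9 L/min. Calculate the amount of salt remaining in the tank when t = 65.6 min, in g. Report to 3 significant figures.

1.79 g

Total volume: dV/dt = Q_in − Q_out = -5.0000 L/min, so V(t) = 561 − 5.0000 t and V(65.6) = 233.00 L.
No salt enters, so dm/dt = −Q_out · (m/V).
dm/m = −Q_out dt/(V₀ − 5.0000 t); integrating gives ln(m/m₀) = −(Q_out/(Q_in−Q_out)) ln(V/V₀).
m = m₀ (V₀/V)^(Q_out/(Q_in−Q_out)) = 70.5 × (561/233.00)^(-4.1800) = 1.7909 g.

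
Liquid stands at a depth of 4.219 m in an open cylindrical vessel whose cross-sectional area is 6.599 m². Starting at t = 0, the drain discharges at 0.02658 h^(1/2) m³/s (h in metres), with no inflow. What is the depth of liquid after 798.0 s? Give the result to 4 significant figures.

A dh/dt = −Q_out = −0.02658 √h.
Separate and integrate: 2(√h − √h₀) = −(0.02658/A) t.
√h = √4.219 − 0.02658·798.0/(2·6.599) = 2.05402 − 1.60713 = 0.446895.
h = 0.446895² = 0.199715 m.

0.1997 m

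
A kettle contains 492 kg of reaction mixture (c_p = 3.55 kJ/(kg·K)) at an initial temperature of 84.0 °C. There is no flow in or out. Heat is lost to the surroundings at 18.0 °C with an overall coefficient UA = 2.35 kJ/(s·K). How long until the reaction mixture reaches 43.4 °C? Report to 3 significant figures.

710 s

M c_p dT/dt = −UA(T − T_amb).
τ = M c_p/UA = 743.23 s; T_ss = T_amb = 18.000 °C.
T(t) = T_ss + (T₀ − T_ss)e^(−t/τ); set T = 43.4:
t = −τ ln[(T − T_ss)/(T₀ − T_ss)] = −743.23 · ln(0.38485) = 709.72 s.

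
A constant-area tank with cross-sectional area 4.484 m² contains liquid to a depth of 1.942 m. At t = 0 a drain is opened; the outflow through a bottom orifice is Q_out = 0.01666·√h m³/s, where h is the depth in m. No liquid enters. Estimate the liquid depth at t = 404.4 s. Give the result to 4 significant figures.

0.4125 m

A dh/dt = −Q_out = −0.01666 √h.
∫ h^(−1/2) dh = −(0.01666/A) ∫ dt, giving 2√h = 2√h₀ − (0.01666/A) t.
√h = √1.942 − 0.01666·404.4/(2·4.484) = 1.39356 − 0.751260 = 0.642296.
h = 0.642296² = 0.412544 m.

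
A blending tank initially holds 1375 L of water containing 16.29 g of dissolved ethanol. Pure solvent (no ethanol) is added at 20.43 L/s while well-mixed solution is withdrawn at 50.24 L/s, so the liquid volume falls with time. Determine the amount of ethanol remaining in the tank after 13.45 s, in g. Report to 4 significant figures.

9.112 g

Total volume: dV/dt = Q_in − Q_out = -29.8100 L/s, so V(t) = 1375 − 29.8100 t and V(13.45) = 974.055 L.
No ethanol enters, so dm/dt = −Q_out · (m/V).
Separate: dm/m = −Q_out dt/V(t) ⇒ ln(m/m₀) = −(Q_out/(Q_in−Q_out)) ln(V/V₀).
m = m₀ (V₀/V)^(Q_out/(Q_in−Q_out)) = 16.29 × (1375/974.055)^(-1.68534) = 9.11158 g.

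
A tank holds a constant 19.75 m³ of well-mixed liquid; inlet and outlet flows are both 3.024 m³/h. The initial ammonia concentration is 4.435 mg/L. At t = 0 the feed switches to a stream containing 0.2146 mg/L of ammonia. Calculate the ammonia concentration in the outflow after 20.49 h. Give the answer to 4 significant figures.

0.3978 mg/L

Unsteady species balance (constant V, well mixed): V dC/dt = Q(C_in − C).
Time constant τ = V/Q = 19.75/3.024 = 6.53108 h.
Integrating: C(t) = C_in + (C₀ − C_in) e^(−t/τ).
C(20.49) = 0.2146 + (4.435 − 0.2146)·e^(−20.49/6.53108) = 0.2146 + (4.22040)·0.0433996 = 0.397764 mg/L.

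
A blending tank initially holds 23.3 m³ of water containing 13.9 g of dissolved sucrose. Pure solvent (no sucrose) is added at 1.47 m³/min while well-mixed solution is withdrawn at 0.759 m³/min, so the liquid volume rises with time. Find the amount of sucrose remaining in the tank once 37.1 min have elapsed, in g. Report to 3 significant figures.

Total volume: dV/dt = Q_in − Q_out = 0.71100 m³/min, so V(t) = 23.3 + 0.71100 t and V(37.1) = 49.678 m³.
Species balance (pure solvent in): dm/dt = −Q_out · m/V(t).
Separate: dm/m = −Q_out dt/V(t) ⇒ ln(m/m₀) = −(Q_out/(Q_in−Q_out)) ln(V/V₀).
m = m₀ (V₀/V)^(Q_out/(Q_in−Q_out)) = 13.9 × (23.3/49.678)^(1.0675) = 6.1945 g.

6.19 g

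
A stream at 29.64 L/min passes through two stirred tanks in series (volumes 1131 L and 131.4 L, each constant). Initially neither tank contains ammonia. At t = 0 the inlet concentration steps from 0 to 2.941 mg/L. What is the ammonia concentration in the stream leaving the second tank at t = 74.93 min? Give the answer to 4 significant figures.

2.474 mg/L

Time constants: τᵢ = Vᵢ/Q for each well-mixed tank.
τ₁ = 1131/29.64 = 38.1579 min; τ₂ = 131.4/29.64 = 4.43320 min.
Solving the cascade with C₁(0)=C₂(0)=0 gives C₂(t) = C_in[1 − (τ₁ e^(−t/τ₁) − τ₂ e^(−t/τ₂))/(τ₁ − τ₂)].
At t = 74.93: e^(−t/τ₁) = 0.140341, e^(−t/τ₂) = 4.56611e-08.
C₂ = 2.941·[1 − (38.1579·0.140341 − 4.43320·4.56611e-08)/(33.7247)] = 2.941·0.841211 = 2.47400 mg/L.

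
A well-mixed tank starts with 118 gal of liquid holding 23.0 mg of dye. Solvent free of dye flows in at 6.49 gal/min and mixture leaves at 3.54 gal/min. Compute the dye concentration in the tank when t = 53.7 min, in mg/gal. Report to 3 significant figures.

Let m(t) be the amount of dye. Volume: V(t) = V₀ + (Q_in − Q_out) t = 118 + 2.9500 t; V(53.7) = 276.42 gal.
No dye enters, so dm/dt = −Q_out · (m/V).
dm/m = −Q_out dt/(V₀ + 2.9500 t); integrating gives ln(m/m₀) = −(Q_out/(Q_in−Q_out)) ln(V/V₀).
m = m₀ (V₀/V)^(Q_out/(Q_in−Q_out)) = 23.0 × (118/276.42)^(1.2000) = 8.2816 mg.
C = m/V = 8.2816/276.42 = 0.029961 mg/gal.

0.0300 mg/gal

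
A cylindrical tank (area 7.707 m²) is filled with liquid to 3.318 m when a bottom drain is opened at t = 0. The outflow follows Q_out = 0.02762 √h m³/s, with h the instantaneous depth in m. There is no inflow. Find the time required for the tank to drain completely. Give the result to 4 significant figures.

1017 s

Accumulation of liquid (constant cross-section A): A dh/dt = −0.02762 √h.
Separate and integrate: 2(√h − √h₀) = −(0.02762/A) t.
Set h = 0: 2√h₀ = (0.02762/A) t_empty ⇒ t_empty = 2A√h₀/0.02762.
t_empty = 2·7.707·√3.318/0.02762 = 15.4140·1.82154/0.02762 = 1016.55 s.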